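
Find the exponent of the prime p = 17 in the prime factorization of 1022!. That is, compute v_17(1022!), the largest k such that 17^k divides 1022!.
v_17(1022!) = 63

Legendre's formula: v_p(n!) = Σ_{k ≥ 1} ⌊n / p^k⌋. For p = 17, n = 1022, the terms are:
  ⌊1022/17^1⌋ = ⌊1022/17⌋ = 60
  ⌊1022/17^2⌋ = ⌊1022/289⌋ = 3
(the next term ⌊1022/17^3⌋ = 0, terminating the sum). Summing: v_17(1022!) = 60 + 3 = 63.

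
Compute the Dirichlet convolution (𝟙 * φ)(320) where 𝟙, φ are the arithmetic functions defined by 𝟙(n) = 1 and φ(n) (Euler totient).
(𝟙 * φ)(320) = 320

Divisors of 320: [1, 2, 4, 5, 8, 10, 16, 20, 32, 40, 64, 80, 160, 320]. For each d | 320:
  d = 1: 𝟙(1) · φ(320/1) = 1 · 128 = 128
  d = 2: 𝟙(2) · φ(320/2) = 1 · 64 = 64
  d = 4: 𝟙(4) · φ(320/4) = 1 · 32 = 32
  d = 5: 𝟙(5) · φ(320/5) = 1 · 32 = 32
  d = 8: 𝟙(8) · φ(320/8) = 1 · 16 = 16
  d = 10: 𝟙(10) · φ(320/10) = 1 · 16 = 16
  d = 16: 𝟙(16) · φ(320/16) = 1 · 8 = 8
  d = 20: 𝟙(20) · φ(320/20) = 1 · 8 = 8
  d = 32: 𝟙(32) · φ(320/32) = 1 · 4 = 4
  d = 40: 𝟙(40) · φ(320/40) = 1 · 4 = 4
  d = 64: 𝟙(64) · φ(320/64) = 1 · 4 = 4
  d = 80: 𝟙(80) · φ(320/80) = 1 · 2 = 2
  d = 160: 𝟙(160) · φ(320/160) = 1 · 1 = 1
  d = 320: 𝟙(320) · φ(320/320) = 1 · 1 = 1
Summing: (𝟙 * φ)(320) = 128 + 64 + 32 + 32 + 16 + 16 + 8 + 8 + 4 + 4 + 4 + 2 + 1 + 1 = 320.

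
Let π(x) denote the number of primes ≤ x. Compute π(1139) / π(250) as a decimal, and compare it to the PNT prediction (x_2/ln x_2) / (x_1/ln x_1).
π(1139)/π(250) = 189/53 ≈ 3.5660;  PNT prediction ≈ 3.5743.

π(250) = 53 and π(1139) = 189, so π(1139)/π(250) ≈ 3.5660. The PNT-predicted ratio is (1139/ln(1139)) / (250/ln(250)) ≈ 3.5743. The two agree to within a few percent, as expected.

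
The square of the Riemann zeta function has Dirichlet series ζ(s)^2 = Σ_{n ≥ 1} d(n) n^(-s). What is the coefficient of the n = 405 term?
d(405) = 10

ζ(s)^2 = (Σ 1/m^s)(Σ 1/k^s). The coefficient of 1/n^s in the product is the number of ordered pairs (m, k) with mk = n, which equals d(n). For n = 405, divisors are [1, 3, 5, 9, 15, 27, 45, 81, 135, 405], so d(405) = 10.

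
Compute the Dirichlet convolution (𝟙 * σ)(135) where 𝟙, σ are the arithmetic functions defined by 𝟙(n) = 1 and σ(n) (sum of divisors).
(𝟙 * σ)(135) = 406

Divisors of 135: [1, 3, 5, 9, 15, 27, 45, 135]. For each d | 135:
  d = 1: 𝟙(1) · σ(135/1) = 1 · 240 = 240
  d = 3: 𝟙(3) · σ(135/3) = 1 · 78 = 78
  d = 5: 𝟙(5) · σ(135/5) = 1 · 40 = 40
  d = 9: 𝟙(9) · σ(135/9) = 1 · 24 = 24
  d = 15: 𝟙(15) · σ(135/15) = 1 · 13 = 13
  d = 27: 𝟙(27) · σ(135/27) = 1 · 6 = 6
  d = 45: 𝟙(45) · σ(135/45) = 1 · 4 = 4
  d = 135: 𝟙(135) · σ(135/135) = 1 · 1 = 1
Summing: (𝟙 * σ)(135) = 240 + 78 + 40 + 24 + 13 + 6 + 4 + 1 = 406.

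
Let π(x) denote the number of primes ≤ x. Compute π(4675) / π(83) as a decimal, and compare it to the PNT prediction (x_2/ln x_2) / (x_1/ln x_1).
π(4675)/π(83) = 632/23 ≈ 27.4783;  PNT prediction ≈ 29.4548.

π(83) = 23 and π(4675) = 632, so π(4675)/π(83) ≈ 27.4783. The PNT-predicted ratio is (4675/ln(4675)) / (83/ln(83)) ≈ 29.4548. The two agree to within a few percent, as expected.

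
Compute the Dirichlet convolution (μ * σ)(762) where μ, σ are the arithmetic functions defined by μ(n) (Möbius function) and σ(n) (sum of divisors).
(μ * σ)(762) = 762

Divisors of 762: [1, 2, 3, 6, 127, 254, 381, 762]. For each d | 762:
  d = 1: μ(1) · σ(762/1) = 1 · 1536 = 1536
  d = 2: μ(2) · σ(762/2) = -1 · 512 = -512
  d = 3: μ(3) · σ(762/3) = -1 · 384 = -384
  d = 6: μ(6) · σ(762/6) = 1 · 128 = 128
  d = 127: μ(127) · σ(762/127) = -1 · 12 = -12
  d = 254: μ(254) · σ(762/254) = 1 · 4 = 4
  d = 381: μ(381) · σ(762/381) = 1 · 3 = 3
  d = 762: μ(762) · σ(762/762) = -1 · 1 = -1
Summing: (μ * σ)(762) = 1536 + -512 + -384 + 128 + -12 + 4 + 3 + -1 = 762.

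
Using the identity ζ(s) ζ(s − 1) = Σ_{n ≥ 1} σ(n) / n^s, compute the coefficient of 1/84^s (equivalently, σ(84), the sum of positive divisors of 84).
σ(84) = 224

In the product (Σ m^0/m^s)(Σ k / k^s) = Σ (Σ_{d | n} d) / n^s, the coefficient of 1/n^s is σ(n) = Σ_{d | n} d. For n = 84, divisors are [1, 2, 3, 4, 6, 7, 12, 14, 21, 28, 42, 84]; summing: σ(84) = 224.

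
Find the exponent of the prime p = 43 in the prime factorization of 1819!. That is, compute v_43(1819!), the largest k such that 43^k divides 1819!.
v_43(1819!) = 42

Legendre's formula: v_p(n!) = Σ_{k ≥ 1} ⌊n / p^k⌋. For p = 43, n = 1819, the terms are:
  ⌊1819/43^1⌋ = ⌊1819/43⌋ = 42
(the next term ⌊1819/43^2⌋ = 0, terminating the sum). Summing: v_43(1819!) = 42 = 42.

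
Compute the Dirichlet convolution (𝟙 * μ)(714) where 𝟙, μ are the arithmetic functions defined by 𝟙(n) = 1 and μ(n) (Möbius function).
(𝟙 * μ)(714) = 0

Divisors of 714: [1, 2, 3, 6, 7, 14, 17, 21, 34, 42, 51, 102, 119, 238, 357, 714]. For each d | 714:
  d = 1: 𝟙(1) · μ(714/1) = 1 · 1 = 1
  d = 2: 𝟙(2) · μ(714/2) = 1 · -1 = -1
  d = 3: 𝟙(3) · μ(714/3) = 1 · -1 = -1
  d = 6: 𝟙(6) · μ(714/6) = 1 · 1 = 1
  d = 7: 𝟙(7) · μ(714/7) = 1 · -1 = -1
  d = 14: 𝟙(14) · μ(714/14) = 1 · 1 = 1
  d = 17: 𝟙(17) · μ(714/17) = 1 · -1 = -1
  d = 21: 𝟙(21) · μ(714/21) = 1 · 1 = 1
  d = 34: 𝟙(34) · μ(714/34) = 1 · 1 = 1
  d = 42: 𝟙(42) · μ(714/42) = 1 · -1 = -1
  d = 51: 𝟙(51) · μ(714/51) = 1 · 1 = 1
  d = 102: 𝟙(102) · μ(714/102) = 1 · -1 = -1
  d = 119: 𝟙(119) · μ(714/119) = 1 · 1 = 1
  d = 238: 𝟙(238) · μ(714/238) = 1 · -1 = -1
  d = 357: 𝟙(357) · μ(714/357) = 1 · -1 = -1
  d = 714: 𝟙(714) · μ(714/714) = 1 · 1 = 1
Summing: (𝟙 * μ)(714) = 1 + -1 + -1 + 1 + -1 + 1 + -1 + 1 + 1 + -1 + 1 + -1 + 1 + -1 + -1 + 1 = 0.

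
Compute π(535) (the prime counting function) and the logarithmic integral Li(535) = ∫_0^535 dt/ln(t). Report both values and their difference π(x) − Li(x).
π(535) = 99;  Li(535) ≈ 107.39;  π(x) − Li(x) ≈ -8.39.

Direct count of primes ≤ 535 gives π(535) = 99. Numerical evaluation of the logarithmic integral gives Li(535) ≈ 107.39. The difference π(x) − Li(x) ≈ -8.39 is typically negative for small/moderate x (Li(x) overestimates), though Littlewood's theorem shows this sign changes infinitely often.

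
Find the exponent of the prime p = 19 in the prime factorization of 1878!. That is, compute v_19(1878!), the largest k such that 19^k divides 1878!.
v_19(1878!) = 103

Legendre's formula: v_p(n!) = Σ_{k ≥ 1} ⌊n / p^k⌋. For p = 19, n = 1878, the terms are:
  ⌊1878/19^1⌋ = ⌊1878/19⌋ = 98
  ⌊1878/19^2⌋ = ⌊1878/361⌋ = 5
(the next term ⌊1878/19^3⌋ = 0, terminating the sum). Summing: v_19(1878!) = 98 + 5 = 103.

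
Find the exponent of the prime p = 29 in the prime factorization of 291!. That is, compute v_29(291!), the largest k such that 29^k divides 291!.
v_29(291!) = 10

Legendre's formula: v_p(n!) = Σ_{k ≥ 1} ⌊n / p^k⌋. For p = 29, n = 291, the terms are:
  ⌊291/29^1⌋ = ⌊291/29⌋ = 10
(the next term ⌊291/29^2⌋ = 0, terminating the sum). Summing: v_29(291!) = 10 = 10.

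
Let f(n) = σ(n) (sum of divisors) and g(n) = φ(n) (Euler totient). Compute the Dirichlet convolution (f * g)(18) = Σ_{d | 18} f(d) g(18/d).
(σ * φ)(18) = 108

Divisors of 18: [1, 2, 3, 6, 9, 18]. For each d | 18:
  d = 1: σ(1) · φ(18/1) = 1 · 6 = 6
  d = 2: σ(2) · φ(18/2) = 3 · 6 = 18
  d = 3: σ(3) · φ(18/3) = 4 · 2 = 8
  d = 6: σ(6) · φ(18/6) = 12 · 2 = 24
  d = 9: σ(9) · φ(18/9) = 13 · 1 = 13
  d = 18: σ(18) · φ(18/18) = 39 · 1 = 39
Summing: (σ * φ)(18) = 6 + 18 + 8 + 24 + 13 + 39 = 108.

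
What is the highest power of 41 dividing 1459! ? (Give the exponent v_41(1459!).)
v_41(1459!) = 35

Legendre's formula: v_p(n!) = Σ_{k ≥ 1} ⌊n / p^k⌋. For p = 41, n = 1459, the terms are:
  ⌊1459/41^1⌋ = ⌊1459/41⌋ = 35
(the next term ⌊1459/41^2⌋ = 0, terminating the sum). Summing: v_41(1459!) = 35 = 35.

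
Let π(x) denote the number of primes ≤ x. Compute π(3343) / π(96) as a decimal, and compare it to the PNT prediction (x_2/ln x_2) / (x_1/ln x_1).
π(3343)/π(96) = 471/24 ≈ 19.6250;  PNT prediction ≈ 19.5873.

π(96) = 24 and π(3343) = 471, so π(3343)/π(96) ≈ 19.6250. The PNT-predicted ratio is (3343/ln(3343)) / (96/ln(96)) ≈ 19.5873. The two agree to within a few percent, as expected.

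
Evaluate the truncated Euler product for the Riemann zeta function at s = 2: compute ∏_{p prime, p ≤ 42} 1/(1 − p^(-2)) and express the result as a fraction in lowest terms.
∏ = 10043314222393291843289/6135418369257504768000

The primes p ≤ 42 are [2, 3, 5, 7, 11, 13, 17, 19, 23, 29, 31, 37, 41]. For each prime, (1 − 1/p^2)^(-1) = p^2 / (p^2 − 1). The product is (1 − 1/2^2)^(-1), (1 − 1/3^2)^(-1), (1 − 1/5^2)^(-1), (1 − 1/7^2)^(-1), (1 − 1/11^2)^(-1), (1 − 1/13^2)^(-1), (1 − 1/17^2)^(-1), (1 − 1/19^2)^(-1), (1 − 1/23^2)^(-1), (1 − 1/29^2)^(-1), (1 − 1/31^2)^(-1), (1 − 1/37^2)^(-1), (1 − 1/41^2)^(-1) = ∏ p^2 / (p^2 − 1) = 10043314222393291843289/6135418369257504768000.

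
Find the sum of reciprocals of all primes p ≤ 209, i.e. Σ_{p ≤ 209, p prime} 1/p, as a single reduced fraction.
Σ 1/p = 15202313841027497739047080375538859939135227730139536997746371469607707132833646367/7799922041683461553249199106329813876687996789903550945093032474868511536164700810

π(209) = 46, so the primes ≤ 209 are [2, 3, 5, 7, 11, 13, 17, 19, 23, 29, 31, 37, 41, 43, 47, 53, 59, 61, 67, 71, 73, 79, 83, 89, 97, 101, 103, 107, 109, 113, 127, 131, 137, 139, 149, 151, 157, 163, 167, 173, 179, 181, 191, 193, 197, 199]. Summing 1/p over these primes: 15202313841027497739047080375538859939135227730139536997746371469607707132833646367/7799922041683461553249199106329813876687996789903550945093032474868511536164700810 ≈ 1.9490. Mertens estimate ln ln(209) + 0.2615 ≈ 1.9372.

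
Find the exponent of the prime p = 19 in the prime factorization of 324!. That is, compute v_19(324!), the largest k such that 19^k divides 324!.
v_19(324!) = 17

Legendre's formula: v_p(n!) = Σ_{k ≥ 1} ⌊n / p^k⌋. For p = 19, n = 324, the terms are:
  ⌊324/19^1⌋ = ⌊324/19⌋ = 17
(the next term ⌊324/19^2⌋ = 0, terminating the sum). Summing: v_19(324!) = 17 = 17.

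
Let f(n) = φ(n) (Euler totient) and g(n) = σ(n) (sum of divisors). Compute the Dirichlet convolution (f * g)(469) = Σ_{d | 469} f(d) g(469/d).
(φ * σ)(469) = 1876

Divisors of 469: [1, 7, 67, 469]. For each d | 469:
  d = 1: φ(1) · σ(469/1) = 1 · 544 = 544
  d = 7: φ(7) · σ(469/7) = 6 · 68 = 408
  d = 67: φ(67) · σ(469/67) = 66 · 8 = 528
  d = 469: φ(469) · σ(469/469) = 396 · 1 = 396
Summing: (φ * σ)(469) = 544 + 408 + 528 + 396 = 1876.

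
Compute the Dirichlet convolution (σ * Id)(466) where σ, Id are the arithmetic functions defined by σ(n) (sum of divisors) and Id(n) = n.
(σ * Id)(466) = 2335

Divisors of 466: [1, 2, 233, 466]. For each d | 466:
  d = 1: σ(1) · Id(466/1) = 1 · 466 = 466
  d = 2: σ(2) · Id(466/2) = 3 · 233 = 699
  d = 233: σ(233) · Id(466/233) = 234 · 2 = 468
  d = 466: σ(466) · Id(466/466) = 702 · 1 = 702
Summing: (σ * Id)(466) = 466 + 699 + 468 + 702 = 2335.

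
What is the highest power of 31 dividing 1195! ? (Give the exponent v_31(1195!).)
v_31(1195!) = 39

Legendre's formula: v_p(n!) = Σ_{k ≥ 1} ⌊n / p^k⌋. For p = 31, n = 1195, the terms are:
  ⌊1195/31^1⌋ = ⌊1195/31⌋ = 38
  ⌊1195/31^2⌋ = ⌊1195/961⌋ = 1
(the next term ⌊1195/31^3⌋ = 0, terminating the sum). Summing: v_31(1195!) = 38 + 1 = 39.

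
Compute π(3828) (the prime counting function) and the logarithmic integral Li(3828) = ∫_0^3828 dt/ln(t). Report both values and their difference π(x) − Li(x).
π(3828) = 531;  Li(3828) ≈ 544.57;  π(x) − Li(x) ≈ -13.57.

Direct count of primes ≤ 3828 gives π(3828) = 531. Numerical evaluation of the logarithmic integral gives Li(3828) ≈ 544.57. The difference π(x) − Li(x) ≈ -13.57 is typically negative for small/moderate x (Li(x) overestimates), though Littlewood's theorem shows this sign changes infinitely often.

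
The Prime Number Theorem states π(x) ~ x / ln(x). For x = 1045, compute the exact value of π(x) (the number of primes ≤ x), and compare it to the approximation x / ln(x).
π(1045) = 175;  x/ln(x) ≈ 150.32;  relative error ≈ 14.10%.

Directly count primes up to 1045: π(1045) = 175. The PNT approximation gives 1045/ln(1045) ≈ 1045/6.95177 ≈ 150.32. Relative error (π(x) − x/ln(x)) / π(x) ≈ 14.10%; the approximation is known to undercount slightly (Li(x) is a better estimate).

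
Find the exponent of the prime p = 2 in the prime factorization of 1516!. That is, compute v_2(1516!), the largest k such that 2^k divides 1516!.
v_2(1516!) = 1509

Legendre's formula: v_p(n!) = Σ_{k ≥ 1} ⌊n / p^k⌋. For p = 2, n = 1516, the terms are:
  ⌊1516/2^1⌋ = ⌊1516/2⌋ = 758
  ⌊1516/2^2⌋ = ⌊1516/4⌋ = 379
  ⌊1516/2^3⌋ = ⌊1516/8⌋ = 189
  ⌊1516/2^4⌋ = ⌊1516/16⌋ = 94
  ⌊1516/2^5⌋ = ⌊1516/32⌋ = 47
  ⌊1516/2^6⌋ = ⌊1516/64⌋ = 23
  ⌊1516/2^7⌋ = ⌊1516/128⌋ = 11
  ⌊1516/2^8⌋ = ⌊1516/256⌋ = 5
  ⌊1516/2^9⌋ = ⌊1516/512⌋ = 2
  ⌊1516/2^10⌋ = ⌊1516/1024⌋ = 1
(the next term ⌊1516/2^11⌋ = 0, terminating the sum). Summing: v_2(1516!) = 758 + 379 + 189 + 94 + 47 + 23 + 11 + 5 + 2 + 1 = 1509.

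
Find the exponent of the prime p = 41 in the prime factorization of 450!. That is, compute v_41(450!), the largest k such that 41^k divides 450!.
v_41(450!) = 10

Legendre's formula: v_p(n!) = Σ_{k ≥ 1} ⌊n / p^k⌋. For p = 41, n = 450, the terms are:
  ⌊450/41^1⌋ = ⌊450/41⌋ = 10
(the next term ⌊450/41^2⌋ = 0, terminating the sum). Summing: v_41(450!) = 10 = 10.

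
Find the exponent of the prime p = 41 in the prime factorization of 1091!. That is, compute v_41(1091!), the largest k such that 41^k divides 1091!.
v_41(1091!) = 26

Legendre's formula: v_p(n!) = Σ_{k ≥ 1} ⌊n / p^k⌋. For p = 41, n = 1091, the terms are:
  ⌊1091/41^1⌋ = ⌊1091/41⌋ = 26
(the next term ⌊1091/41^2⌋ = 0, terminating the sum). Summing: v_41(1091!) = 26 = 26.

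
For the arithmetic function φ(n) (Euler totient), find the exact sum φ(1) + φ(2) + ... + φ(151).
Σ_{n ≤ 151} φ(n) = 7008

Compute φ(n) for each 1 ≤ n ≤ 151: φ(1) = 1, φ(2) = 1, φ(3) = 2, φ(4) = 2, φ(5) = 4, φ(6) = 2, φ(7) = 6, φ(8) = 4, φ(9) = 6, φ(10) = 4, φ(11) = 10, φ(12) = 4, φ(13) = 12, φ(14) = 6, φ(15) = 8, φ(16) = 8, φ(17) = 16, φ(18) = 6, φ(19) = 18, φ(20) = 8, φ(21) = 12, φ(22) = 10, φ(23) = 22, φ(24) = 8, φ(25) = 20, φ(26) = 12, φ(27) = 18, φ(28) = 12, φ(29) = 28, φ(30) = 8, φ(31) = 30, φ(32) = 16, φ(33) = 20, φ(34) = 16, φ(35) = 24, φ(36) = 12, φ(37) = 36, φ(38) = 18, φ(39) = 24, φ(40) = 16, φ(41) = 40, φ(42) = 12, φ(43) = 42, φ(44) = 20, φ(45) = 24, φ(46) = 22, φ(47) = 46, φ(48) = 16, φ(49) = 42, φ(50) = 20, φ(51) = 32, φ(52) = 24, φ(53) = 52, φ(54) = 18, φ(55) = 40, φ(56) = 24, φ(57) = 36, φ(58) = 28, φ(59) = 58, φ(60) = 16, φ(61) = 60, φ(62) = 30, φ(63) = 36, φ(64) = 32, φ(65) = 48, φ(66) = 20, φ(67) = 66, φ(68) = 32, φ(69) = 44, φ(70) = 24, φ(71) = 70, φ(72) = 24, φ(73) = 72, φ(74) = 36, φ(75) = 40, φ(76) = 36, φ(77) = 60, φ(78) = 24, φ(79) = 78, φ(80) = 32, φ(81) = 54, φ(82) = 40, φ(83) = 82, φ(84) = 24, φ(85) = 64, φ(86) = 42, φ(87) = 56, φ(88) = 40, φ(89) = 88, φ(90) = 24, φ(91) = 72, φ(92) = 44, φ(93) = 60, φ(94) = 46, φ(95) = 72, φ(96) = 32, φ(97) = 96, φ(98) = 42, φ(99) = 60, φ(100) = 40, φ(101) = 100, φ(102) = 32, φ(103) = 102, φ(104) = 48, φ(105) = 48, φ(106) = 52, φ(107) = 106, φ(108) = 36, φ(109) = 108, φ(110) = 40, φ(111) = 72, φ(112) = 48, φ(113) = 112, φ(114) = 36, φ(115) = 88, φ(116) = 56, φ(117) = 72, φ(118) = 58, φ(119) = 96, φ(120) = 32, φ(121) = 110, φ(122) = 60, φ(123) = 80, φ(124) = 60, φ(125) = 100, φ(126) = 36, φ(127) = 126, φ(128) = 64, φ(129) = 84, φ(130) = 48, φ(131) = 130, φ(132) = 40, φ(133) = 108, φ(134) = 66, φ(135) = 72, φ(136) = 64, φ(137) = 136, φ(138) = 44, φ(139) = 138, φ(140) = 48, φ(141) = 92, φ(142) = 70, φ(143) = 120, φ(144) = 48, φ(145) = 112, φ(146) = 72, φ(147) = 84, φ(148) = 72, φ(149) = 148, φ(150) = 40, φ(151) = 150. Summing all 151 values: 7008. (Average order: Σ_{n ≤ x} φ(n) ~ (3/π²) x². For x = 151, (3/π²)·151² ≈ 6930.67.)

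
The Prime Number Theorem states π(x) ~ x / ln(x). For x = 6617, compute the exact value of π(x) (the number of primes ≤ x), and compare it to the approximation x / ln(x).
π(6617) = 854;  x/ln(x) ≈ 752.15;  relative error ≈ 11.93%.

Directly count primes up to 6617: π(6617) = 854. The PNT approximation gives 6617/ln(6617) ≈ 6617/8.79740 ≈ 752.15. Relative error (π(x) − x/ln(x)) / π(x) ≈ 11.93%; the approximation is known to undercount slightly (Li(x) is a better estimate).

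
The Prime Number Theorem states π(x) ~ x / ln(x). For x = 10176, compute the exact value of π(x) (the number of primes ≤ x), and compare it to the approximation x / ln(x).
π(10176) = 1249;  x/ln(x) ≈ 1102.76;  relative error ≈ 11.71%.

Directly count primes up to 10176: π(10176) = 1249. The PNT approximation gives 10176/ln(10176) ≈ 10176/9.22779 ≈ 1102.76. Relative error (π(x) − x/ln(x)) / π(x) ≈ 11.71%; the approximation is known to undercount slightly (Li(x) is a better estimate).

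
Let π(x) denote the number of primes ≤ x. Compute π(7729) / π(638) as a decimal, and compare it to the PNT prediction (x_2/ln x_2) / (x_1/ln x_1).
π(7729)/π(638) = 981/115 ≈ 8.5304;  PNT prediction ≈ 8.7391.

π(638) = 115 and π(7729) = 981, so π(7729)/π(638) ≈ 8.5304. The PNT-predicted ratio is (7729/ln(7729)) / (638/ln(638)) ≈ 8.7391. The two agree to within a few percent, as expected.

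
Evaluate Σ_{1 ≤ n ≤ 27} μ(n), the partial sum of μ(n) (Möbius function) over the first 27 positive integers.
Σ_{n ≤ 27} μ(n) = -1

Compute μ(n) for each 1 ≤ n ≤ 27: μ(1) = 1, μ(2) = -1, μ(3) = -1, μ(4) = 0, μ(5) = -1, μ(6) = 1, μ(7) = -1, μ(8) = 0, μ(9) = 0, μ(10) = 1, μ(11) = -1, μ(12) = 0, μ(13) = -1, μ(14) = 1, μ(15) = 1, μ(16) = 0, μ(17) = -1, μ(18) = 0, μ(19) = -1, μ(20) = 0, μ(21) = 1, μ(22) = 1, μ(23) = -1, μ(24) = 0, μ(25) = 0, μ(26) = 1, μ(27) = 0. Summing all 27 values: -1. (Mertens function M(x) = Σ_{n ≤ x} μ(n); on average M(x) should be small (PNT ⟺ M(x) = o(x)).)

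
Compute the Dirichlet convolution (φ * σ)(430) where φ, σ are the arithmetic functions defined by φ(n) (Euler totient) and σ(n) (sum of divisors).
(φ * σ)(430) = 3440

Divisors of 430: [1, 2, 5, 10, 43, 86, 215, 430]. For each d | 430:
  d = 1: φ(1) · σ(430/1) = 1 · 792 = 792
  d = 2: φ(2) · σ(430/2) = 1 · 264 = 264
  d = 5: φ(5) · σ(430/5) = 4 · 132 = 528
  d = 10: φ(10) · σ(430/10) = 4 · 44 = 176
  d = 43: φ(43) · σ(430/43) = 42 · 18 = 756
  d = 86: φ(86) · σ(430/86) = 42 · 6 = 252
  d = 215: φ(215) · σ(430/215) = 168 · 3 = 504
  d = 430: φ(430) · σ(430/430) = 168 · 1 = 168
Summing: (φ * σ)(430) = 792 + 264 + 528 + 176 + 756 + 252 + 504 + 168 = 3440.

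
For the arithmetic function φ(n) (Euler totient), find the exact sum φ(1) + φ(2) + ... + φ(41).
Σ_{n ≤ 41} φ(n) = 530

Compute φ(n) for each 1 ≤ n ≤ 41: φ(1) = 1, φ(2) = 1, φ(3) = 2, φ(4) = 2, φ(5) = 4, φ(6) = 2, φ(7) = 6, φ(8) = 4, φ(9) = 6, φ(10) = 4, φ(11) = 10, φ(12) = 4, φ(13) = 12, φ(14) = 6, φ(15) = 8, φ(16) = 8, φ(17) = 16, φ(18) = 6, φ(19) = 18, φ(20) = 8, φ(21) = 12, φ(22) = 10, φ(23) = 22, φ(24) = 8, φ(25) = 20, φ(26) = 12, φ(27) = 18, φ(28) = 12, φ(29) = 28, φ(30) = 8, φ(31) = 30, φ(32) = 16, φ(33) = 20, φ(34) = 16, φ(35) = 24, φ(36) = 12, φ(37) = 36, φ(38) = 18, φ(39) = 24, φ(40) = 16, φ(41) = 40. Summing all 41 values: 530. (Average order: Σ_{n ≤ x} φ(n) ~ (3/π²) x². For x = 41, (3/π²)·41² ≈ 510.96.)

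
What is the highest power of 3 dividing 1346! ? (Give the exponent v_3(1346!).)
v_3(1346!) = 668

Legendre's formula: v_p(n!) = Σ_{k ≥ 1} ⌊n / p^k⌋. For p = 3, n = 1346, the terms are:
  ⌊1346/3^1⌋ = ⌊1346/3⌋ = 448
  ⌊1346/3^2⌋ = ⌊1346/9⌋ = 149
  ⌊1346/3^3⌋ = ⌊1346/27⌋ = 49
  ⌊1346/3^4⌋ = ⌊1346/81⌋ = 16
  ⌊1346/3^5⌋ = ⌊1346/243⌋ = 5
  ⌊1346/3^6⌋ = ⌊1346/729⌋ = 1
(the next term ⌊1346/3^7⌋ = 0, terminating the sum). Summing: v_3(1346!) = 448 + 149 + 49 + 16 + 5 + 1 = 668.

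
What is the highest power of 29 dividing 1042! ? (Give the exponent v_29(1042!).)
v_29(1042!) = 36

Legendre's formula: v_p(n!) = Σ_{k ≥ 1} ⌊n / p^k⌋. For p = 29, n = 1042, the terms are:
  ⌊1042/29^1⌋ = ⌊1042/29⌋ = 35
  ⌊1042/29^2⌋ = ⌊1042/841⌋ = 1
(the next term ⌊1042/29^3⌋ = 0, terminating the sum). Summing: v_29(1042!) = 35 + 1 = 36.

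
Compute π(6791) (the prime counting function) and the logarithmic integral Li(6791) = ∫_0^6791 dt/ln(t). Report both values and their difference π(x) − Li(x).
π(6791) = 874;  Li(6791) ≈ 890.68;  π(x) − Li(x) ≈ -16.68.

Direct count of primes ≤ 6791 gives π(6791) = 874. Numerical evaluation of the logarithmic integral gives Li(6791) ≈ 890.68. The difference π(x) − Li(x) ≈ -16.68 is typically negative for small/moderate x (Li(x) overestimates), though Littlewood's theorem shows this sign changes infinitely often.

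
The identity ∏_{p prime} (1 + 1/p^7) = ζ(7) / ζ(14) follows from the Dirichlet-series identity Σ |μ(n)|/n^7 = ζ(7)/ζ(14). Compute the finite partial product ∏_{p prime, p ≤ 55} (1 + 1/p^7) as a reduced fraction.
∏ = 309952223984670960543603211891856695601672510675385627534277668624533812457091991127236052954668734671204274242309849088/307404601692723276790274585782287621574695329443342398483341336503340384695750533342769593387518417543812906517214978125

The primes p ≤ 55 are [2, 3, 5, 7, 11, 13, 17, 19, 23, 29, 31, 37, 41, 43, 47, 53]. For each, (1 + 1/p^7) = (p^7 + 1)/p^7. Multiplying these fractions over p ∈ [2, 3, 5, 7, 11, 13, 17, 19, 23, 29, 31, 37, 41, 43, 47, 53] gives 309952223984670960543603211891856695601672510675385627534277668624533812457091991127236052954668734671204274242309849088/307404601692723276790274585782287621574695329443342398483341336503340384695750533342769593387518417543812906517214978125. (In the limit P → ∞ this tends to ζ(7)/ζ(14).)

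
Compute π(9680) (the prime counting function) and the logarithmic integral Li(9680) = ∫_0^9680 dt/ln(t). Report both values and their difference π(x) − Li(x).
π(9680) = 1195;  Li(9680) ≈ 1211.33;  π(x) − Li(x) ≈ -16.33.

Direct count of primes ≤ 9680 gives π(9680) = 1195. Numerical evaluation of the logarithmic integral gives Li(9680) ≈ 1211.33. The difference π(x) − Li(x) ≈ -16.33 is typically negative for small/moderate x (Li(x) overestimates), though Littlewood's theorem shows this sign changes infinitely often.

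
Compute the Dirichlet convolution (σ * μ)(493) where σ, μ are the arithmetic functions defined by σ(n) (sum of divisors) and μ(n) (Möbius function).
(σ * μ)(493) = 493

Divisors of 493: [1, 17, 29, 493]. For each d | 493:
  d = 1: σ(1) · μ(493/1) = 1 · 1 = 1
  d = 17: σ(17) · μ(493/17) = 18 · -1 = -18
  d = 29: σ(29) · μ(493/29) = 30 · -1 = -30
  d = 493: σ(493) · μ(493/493) = 540 · 1 = 540
Summing: (σ * μ)(493) = 1 + -18 + -30 + 540 = 493.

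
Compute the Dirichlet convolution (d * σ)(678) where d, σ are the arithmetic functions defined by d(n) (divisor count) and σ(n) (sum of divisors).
(d * σ)(678) = 3480

Divisors of 678: [1, 2, 3, 6, 113, 226, 339, 678]. For each d | 678:
  d = 1: d(1) · σ(678/1) = 1 · 1368 = 1368
  d = 2: d(2) · σ(678/2) = 2 · 456 = 912
  d = 3: d(3) · σ(678/3) = 2 · 342 = 684
  d = 6: d(6) · σ(678/6) = 4 · 114 = 456
  d = 113: d(113) · σ(678/113) = 2 · 12 = 24
  d = 226: d(226) · σ(678/226) = 4 · 4 = 16
  d = 339: d(339) · σ(678/339) = 4 · 3 = 12
  d = 678: d(678) · σ(678/678) = 8 · 1 = 8
Summing: (d * σ)(678) = 1368 + 912 + 684 + 456 + 24 + 16 + 12 + 8 = 3480.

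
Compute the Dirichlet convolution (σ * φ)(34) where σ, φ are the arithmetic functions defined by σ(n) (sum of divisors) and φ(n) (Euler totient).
(σ * φ)(34) = 136

Divisors of 34: [1, 2, 17, 34]. For each d | 34:
  d = 1: σ(1) · φ(34/1) = 1 · 16 = 16
  d = 2: σ(2) · φ(34/2) = 3 · 16 = 48
  d = 17: σ(17) · φ(34/17) = 18 · 1 = 18
  d = 34: σ(34) · φ(34/34) = 54 · 1 = 54
Summing: (σ * φ)(34) = 16 + 48 + 18 + 54 = 136.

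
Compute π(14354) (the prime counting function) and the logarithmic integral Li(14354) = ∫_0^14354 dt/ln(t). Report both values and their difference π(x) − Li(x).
π(14354) = 1683;  Li(14354) ≈ 1709.29;  π(x) − Li(x) ≈ -26.29.

Direct count of primes ≤ 14354 gives π(14354) = 1683. Numerical evaluation of the logarithmic integral gives Li(14354) ≈ 1709.29. The difference π(x) − Li(x) ≈ -26.29 is typically negative for small/moderate x (Li(x) overestimates), though Littlewood's theorem shows this sign changes infinitely often.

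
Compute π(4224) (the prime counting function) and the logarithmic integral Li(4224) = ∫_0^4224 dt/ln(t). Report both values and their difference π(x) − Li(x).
π(4224) = 578;  Li(4224) ≈ 592.28;  π(x) − Li(x) ≈ -14.28.

Direct count of primes ≤ 4224 gives π(4224) = 578. Numerical evaluation of the logarithmic integral gives Li(4224) ≈ 592.28. The difference π(x) − Li(x) ≈ -14.28 is typically negative for small/moderate x (Li(x) overestimates), though Littlewood's theorem shows this sign changes infinitely often.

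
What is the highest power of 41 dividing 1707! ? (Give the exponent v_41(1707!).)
v_41(1707!) = 42

Legendre's formula: v_p(n!) = Σ_{k ≥ 1} ⌊n / p^k⌋. For p = 41, n = 1707, the terms are:
  ⌊1707/41^1⌋ = ⌊1707/41⌋ = 41
  ⌊1707/41^2⌋ = ⌊1707/1681⌋ = 1
(the next term ⌊1707/41^3⌋ = 0, terminating the sum). Summing: v_41(1707!) = 41 + 1 = 42.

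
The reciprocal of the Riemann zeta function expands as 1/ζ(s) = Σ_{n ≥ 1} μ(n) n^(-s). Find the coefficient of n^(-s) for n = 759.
μ(759) = -1

Factor n = 759 = 3 · 11 · 23. μ(n) = 0 if any exponent ≥ 2 (not squarefree); otherwise μ(n) = (−1)^{ω(n)} where ω(n) is the number of distinct prime factors. Applying: μ(759) = -1.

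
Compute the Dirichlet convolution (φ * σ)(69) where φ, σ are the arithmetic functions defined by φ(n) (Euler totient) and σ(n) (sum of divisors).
(φ * σ)(69) = 276

Divisors of 69: [1, 3, 23, 69]. For each d | 69:
  d = 1: φ(1) · σ(69/1) = 1 · 96 = 96
  d = 3: φ(3) · σ(69/3) = 2 · 24 = 48
  d = 23: φ(23) · σ(69/23) = 22 · 4 = 88
  d = 69: φ(69) · σ(69/69) = 44 · 1 = 44
Summing: (φ * σ)(69) = 96 + 48 + 88 + 44 = 276.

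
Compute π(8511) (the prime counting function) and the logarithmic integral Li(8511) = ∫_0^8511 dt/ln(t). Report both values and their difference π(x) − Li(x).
π(8511) = 1060;  Li(8511) ≈ 1083.08;  π(x) − Li(x) ≈ -23.08.

Direct count of primes ≤ 8511 gives π(8511) = 1060. Numerical evaluation of the logarithmic integral gives Li(8511) ≈ 1083.08. The difference π(x) − Li(x) ≈ -23.08 is typically negative for small/moderate x (Li(x) overestimates), though Littlewood's theorem shows this sign changes infinitely often.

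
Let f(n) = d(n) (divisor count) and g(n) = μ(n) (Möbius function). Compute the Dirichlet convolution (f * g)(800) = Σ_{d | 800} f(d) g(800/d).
(d * μ)(800) = 1

Divisors of 800: [1, 2, 4, 5, 8, 10, 16, 20, 25, 32, 40, 50, 80, 100, 160, 200, 400, 800]. For each d | 800:
  d = 1: d(1) · μ(800/1) = 1 · 0 = 0
  d = 2: d(2) · μ(800/2) = 2 · 0 = 0
  d = 4: d(4) · μ(800/4) = 3 · 0 = 0
  d = 5: d(5) · μ(800/5) = 2 · 0 = 0
  d = 8: d(8) · μ(800/8) = 4 · 0 = 0
  d = 10: d(10) · μ(800/10) = 4 · 0 = 0
  d = 16: d(16) · μ(800/16) = 5 · 0 = 0
  d = 20: d(20) · μ(800/20) = 6 · 0 = 0
  d = 25: d(25) · μ(800/25) = 3 · 0 = 0
  d = 32: d(32) · μ(800/32) = 6 · 0 = 0
  d = 40: d(40) · μ(800/40) = 8 · 0 = 0
  d = 50: d(50) · μ(800/50) = 6 · 0 = 0
  d = 80: d(80) · μ(800/80) = 10 · 1 = 10
  d = 100: d(100) · μ(800/100) = 9 · 0 = 0
  d = 160: d(160) · μ(800/160) = 12 · -1 = -12
  d = 200: d(200) · μ(800/200) = 12 · 0 = 0
  d = 400: d(400) · μ(800/400) = 15 · -1 = -15
  d = 800: d(800) · μ(800/800) = 18 · 1 = 18
Summing: (d * μ)(800) = 0 + 0 + 0 + 0 + 0 + 0 + 0 + 0 + 0 + 0 + 0 + 0 + 10 + 0 + -12 + 0 + -15 + 18 = 1.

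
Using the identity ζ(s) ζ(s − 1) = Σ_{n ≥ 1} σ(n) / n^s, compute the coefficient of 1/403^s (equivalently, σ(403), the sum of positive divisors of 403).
σ(403) = 448

In the product (Σ m^0/m^s)(Σ k / k^s) = Σ (Σ_{d | n} d) / n^s, the coefficient of 1/n^s is σ(n) = Σ_{d | n} d. For n = 403, divisors are [1, 13, 31, 403]; summing: σ(403) = 448.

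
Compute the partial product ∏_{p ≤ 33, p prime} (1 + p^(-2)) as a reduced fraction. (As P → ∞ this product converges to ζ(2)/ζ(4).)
∏ = 7292191856800000/4827887490090357

The primes p ≤ 33 are [2, 3, 5, 7, 11, 13, 17, 19, 23, 29, 31]. For each, (1 + 1/p^2) = (p^2 + 1)/p^2. Multiplying these fractions over p ∈ [2, 3, 5, 7, 11, 13, 17, 19, 23, 29, 31] gives 7292191856800000/4827887490090357. (In the limit P → ∞ this tends to ζ(2)/ζ(4).)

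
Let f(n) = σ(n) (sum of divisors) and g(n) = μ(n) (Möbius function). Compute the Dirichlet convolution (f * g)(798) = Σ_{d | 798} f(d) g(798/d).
(σ * μ)(798) = 798

Divisors of 798: [1, 2, 3, 6, 7, 14, 19, 21, 38, 42, 57, 114, 133, 266, 399, 798]. For each d | 798:
  d = 1: σ(1) · μ(798/1) = 1 · 1 = 1
  d = 2: σ(2) · μ(798/2) = 3 · -1 = -3
  d = 3: σ(3) · μ(798/3) = 4 · -1 = -4
  d = 6: σ(6) · μ(798/6) = 12 · 1 = 12
  d = 7: σ(7) · μ(798/7) = 8 · -1 = -8
  d = 14: σ(14) · μ(798/14) = 24 · 1 = 24
  d = 19: σ(19) · μ(798/19) = 20 · -1 = -20
  d = 21: σ(21) · μ(798/21) = 32 · 1 = 32
  d = 38: σ(38) · μ(798/38) = 60 · 1 = 60
  d = 42: σ(42) · μ(798/42) = 96 · -1 = -96
  d = 57: σ(57) · μ(798/57) = 80 · 1 = 80
  d = 114: σ(114) · μ(798/114) = 240 · -1 = -240
  d = 133: σ(133) · μ(798/133) = 160 · 1 = 160
  d = 266: σ(266) · μ(798/266) = 480 · -1 = -480
  d = 399: σ(399) · μ(798/399) = 640 · -1 = -640
  d = 798: σ(798) · μ(798/798) = 1920 · 1 = 1920
Summing: (σ * μ)(798) = 1 + -3 + -4 + 12 + -8 + 24 + -20 + 32 + 60 + -96 + 80 + -240 + 160 + -480 + -640 + 1920 = 798.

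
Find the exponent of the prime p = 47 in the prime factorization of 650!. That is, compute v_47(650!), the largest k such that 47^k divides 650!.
v_47(650!) = 13

Legendre's formula: v_p(n!) = Σ_{k ≥ 1} ⌊n / p^k⌋. For p = 47, n = 650, the terms are:
  ⌊650/47^1⌋ = ⌊650/47⌋ = 13
(the next term ⌊650/47^2⌋ = 0, terminating the sum). Summing: v_47(650!) = 13 = 13.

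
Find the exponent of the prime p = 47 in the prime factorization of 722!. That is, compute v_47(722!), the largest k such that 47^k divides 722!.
v_47(722!) = 15

Legendre's formula: v_p(n!) = Σ_{k ≥ 1} ⌊n / p^k⌋. For p = 47, n = 722, the terms are:
  ⌊722/47^1⌋ = ⌊722/47⌋ = 15
(the next term ⌊722/47^2⌋ = 0, terminating the sum). Summing: v_47(722!) = 15 = 15.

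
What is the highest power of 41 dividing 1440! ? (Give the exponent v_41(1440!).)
v_41(1440!) = 35

Legendre's formula: v_p(n!) = Σ_{k ≥ 1} ⌊n / p^k⌋. For p = 41, n = 1440, the terms are:
  ⌊1440/41^1⌋ = ⌊1440/41⌋ = 35
(the next term ⌊1440/41^2⌋ = 0, terminating the sum). Summing: v_41(1440!) = 35 = 35.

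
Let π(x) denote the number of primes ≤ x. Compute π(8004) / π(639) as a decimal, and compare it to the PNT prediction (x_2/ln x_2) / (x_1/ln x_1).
π(8004)/π(639) = 1007/115 ≈ 8.7565;  PNT prediction ≈ 9.0029.

π(639) = 115 and π(8004) = 1007, so π(8004)/π(639) ≈ 8.7565. The PNT-predicted ratio is (8004/ln(8004)) / (639/ln(639)) ≈ 9.0029. The two agree to within a few percent, as expected.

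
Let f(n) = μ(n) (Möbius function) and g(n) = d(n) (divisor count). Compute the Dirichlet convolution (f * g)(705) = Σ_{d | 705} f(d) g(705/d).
(μ * d)(705) = 1

Divisors of 705: [1, 3, 5, 15, 47, 141, 235, 705]. For each d | 705:
  d = 1: μ(1) · d(705/1) = 1 · 8 = 8
  d = 3: μ(3) · d(705/3) = -1 · 4 = -4
  d = 5: μ(5) · d(705/5) = -1 · 4 = -4
  d = 15: μ(15) · d(705/15) = 1 · 2 = 2
  d = 47: μ(47) · d(705/47) = -1 · 4 = -4
  d = 141: μ(141) · d(705/141) = 1 · 2 = 2
  d = 235: μ(235) · d(705/235) = 1 · 2 = 2
  d = 705: μ(705) · d(705/705) = -1 · 1 = -1
Summing: (μ * d)(705) = 8 + -4 + -4 + 2 + -4 + 2 + 2 + -1 = 1.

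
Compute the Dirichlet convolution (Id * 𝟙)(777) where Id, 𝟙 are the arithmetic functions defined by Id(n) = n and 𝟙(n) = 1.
(Id * 𝟙)(777) = 1216

Divisors of 777: [1, 3, 7, 21, 37, 111, 259, 777]. For each d | 777:
  d = 1: Id(1) · 𝟙(777/1) = 1 · 1 = 1
  d = 3: Id(3) · 𝟙(777/3) = 3 · 1 = 3
  d = 7: Id(7) · 𝟙(777/7) = 7 · 1 = 7
  d = 21: Id(21) · 𝟙(777/21) = 21 · 1 = 21
  d = 37: Id(37) · 𝟙(777/37) = 37 · 1 = 37
  d = 111: Id(111) · 𝟙(777/111) = 111 · 1 = 111
  d = 259: Id(259) · 𝟙(777/259) = 259 · 1 = 259
  d = 777: Id(777) · 𝟙(777/777) = 777 · 1 = 777
Summing: (Id * 𝟙)(777) = 1 + 3 + 7 + 21 + 37 + 111 + 259 + 777 = 1216.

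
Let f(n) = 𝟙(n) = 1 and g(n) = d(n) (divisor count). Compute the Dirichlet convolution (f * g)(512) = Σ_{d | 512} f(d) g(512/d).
(𝟙 * d)(512) = 55

Divisors of 512: [1, 2, 4, 8, 16, 32, 64, 128, 256, 512]. For each d | 512:
  d = 1: 𝟙(1) · d(512/1) = 1 · 10 = 10
  d = 2: 𝟙(2) · d(512/2) = 1 · 9 = 9
  d = 4: 𝟙(4) · d(512/4) = 1 · 8 = 8
  d = 8: 𝟙(8) · d(512/8) = 1 · 7 = 7
  d = 16: 𝟙(16) · d(512/16) = 1 · 6 = 6
  d = 32: 𝟙(32) · d(512/32) = 1 · 5 = 5
  d = 64: 𝟙(64) · d(512/64) = 1 · 4 = 4
  d = 128: 𝟙(128) · d(512/128) = 1 · 3 = 3
  d = 256: 𝟙(256) · d(512/256) = 1 · 2 = 2
  d = 512: 𝟙(512) · d(512/512) = 1 · 1 = 1
Summing: (𝟙 * d)(512) = 10 + 9 + 8 + 7 + 6 + 5 + 4 + 3 + 2 + 1 = 55.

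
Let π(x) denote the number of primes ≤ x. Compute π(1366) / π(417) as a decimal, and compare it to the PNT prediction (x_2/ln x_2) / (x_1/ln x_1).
π(1366)/π(417) = 218/80 ≈ 2.7250;  PNT prediction ≈ 2.7374.

π(417) = 80 and π(1366) = 218, so π(1366)/π(417) ≈ 2.7250. The PNT-predicted ratio is (1366/ln(1366)) / (417/ln(417)) ≈ 2.7374. The two agree to within a few percent, as expected.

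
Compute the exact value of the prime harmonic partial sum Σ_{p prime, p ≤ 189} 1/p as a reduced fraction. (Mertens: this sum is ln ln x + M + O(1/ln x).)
Σ 1/p = 10408867916382550633331528920459565913027063402071390584941986323453055203/5397346292805549782720214077673687806275517530364350655459511599582614290

π(189) = 42, so the primes ≤ 189 are [2, 3, 5, 7, 11, 13, 17, 19, 23, 29, 31, 37, 41, 43, 47, 53, 59, 61, 67, 71, 73, 79, 83, 89, 97, 101, 103, 107, 109, 113, 127, 131, 137, 139, 149, 151, 157, 163, 167, 173, 179, 181]. Summing 1/p over these primes: 10408867916382550633331528920459565913027063402071390584941986323453055203/5397346292805549782720214077673687806275517530364350655459511599582614290 ≈ 1.9285. Mertens estimate ln ln(189) + 0.2615 ≈ 1.9182.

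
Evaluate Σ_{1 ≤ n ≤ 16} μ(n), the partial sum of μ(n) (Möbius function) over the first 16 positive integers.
Σ_{n ≤ 16} μ(n) = -1

Compute μ(n) for each 1 ≤ n ≤ 16: μ(1) = 1, μ(2) = -1, μ(3) = -1, μ(4) = 0, μ(5) = -1, μ(6) = 1, μ(7) = -1, μ(8) = 0, μ(9) = 0, μ(10) = 1, μ(11) = -1, μ(12) = 0, μ(13) = -1, μ(14) = 1, μ(15) = 1, μ(16) = 0. Summing all 16 values: -1. (Mertens function M(x) = Σ_{n ≤ x} μ(n); on average M(x) should be small (PNT ⟺ M(x) = o(x)).)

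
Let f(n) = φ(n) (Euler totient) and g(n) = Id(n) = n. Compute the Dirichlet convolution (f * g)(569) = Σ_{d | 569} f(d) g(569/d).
(φ * Id)(569) = 1137

Divisors of 569: [1, 569]. For each d | 569:
  d = 1: φ(1) · Id(569/1) = 1 · 569 = 569
  d = 569: φ(569) · Id(569/569) = 568 · 1 = 568
Summing: (φ * Id)(569) = 569 + 568 = 1137.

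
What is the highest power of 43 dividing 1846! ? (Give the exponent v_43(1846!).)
v_43(1846!) = 42

Legendre's formula: v_p(n!) = Σ_{k ≥ 1} ⌊n / p^k⌋. For p = 43, n = 1846, the terms are:
  ⌊1846/43^1⌋ = ⌊1846/43⌋ = 42
(the next term ⌊1846/43^2⌋ = 0, terminating the sum). Summing: v_43(1846!) = 42 = 42.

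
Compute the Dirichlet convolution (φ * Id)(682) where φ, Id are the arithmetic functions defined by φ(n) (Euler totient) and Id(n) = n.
(φ * Id)(682) = 3843

Divisors of 682: [1, 2, 11, 22, 31, 62, 341, 682]. For each d | 682:
  d = 1: φ(1) · Id(682/1) = 1 · 682 = 682
  d = 2: φ(2) · Id(682/2) = 1 · 341 = 341
  d = 11: φ(11) · Id(682/11) = 10 · 62 = 620
  d = 22: φ(22) · Id(682/22) = 10 · 31 = 310
  d = 31: φ(31) · Id(682/31) = 30 · 22 = 660
  d = 62: φ(62) · Id(682/62) = 30 · 11 = 330
  d = 341: φ(341) · Id(682/341) = 300 · 2 = 600
  d = 682: φ(682) · Id(682/682) = 300 · 1 = 300
Summing: (φ * Id)(682) = 682 + 341 + 620 + 310 + 660 + 330 + 600 + 300 = 3843.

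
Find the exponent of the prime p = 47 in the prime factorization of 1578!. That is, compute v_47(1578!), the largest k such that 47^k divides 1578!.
v_47(1578!) = 33

Legendre's formula: v_p(n!) = Σ_{k ≥ 1} ⌊n / p^k⌋. For p = 47, n = 1578, the terms are:
  ⌊1578/47^1⌋ = ⌊1578/47⌋ = 33
(the next term ⌊1578/47^2⌋ = 0, terminating the sum). Summing: v_47(1578!) = 33 = 33.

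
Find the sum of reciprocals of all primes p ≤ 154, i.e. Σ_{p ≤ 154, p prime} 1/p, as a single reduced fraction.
Σ 1/p = 426559540131011718238816115585684956391671166781102121476137/225319534991831177328890236228992001350685163362356544091910

π(154) = 36, so the primes ≤ 154 are [2, 3, 5, 7, 11, 13, 17, 19, 23, 29, 31, 37, 41, 43, 47, 53, 59, 61, 67, 71, 73, 79, 83, 89, 97, 101, 103, 107, 109, 113, 127, 131, 137, 139, 149, 151]. Summing 1/p over these primes: 426559540131011718238816115585684956391671166781102121476137/225319534991831177328890236228992001350685163362356544091910 ≈ 1.8931. Mertens estimate ln ln(154) + 0.2615 ≈ 1.8783.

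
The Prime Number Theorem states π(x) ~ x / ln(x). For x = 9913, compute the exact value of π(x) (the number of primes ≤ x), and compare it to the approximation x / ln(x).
π(9913) = 1222;  x/ln(x) ≈ 1077.31;  relative error ≈ 11.84%.

Directly count primes up to 9913: π(9913) = 1222. The PNT approximation gives 9913/ln(9913) ≈ 9913/9.20160 ≈ 1077.31. Relative error (π(x) − x/ln(x)) / π(x) ≈ 11.84%; the approximation is known to undercount slightly (Li(x) is a better estimate).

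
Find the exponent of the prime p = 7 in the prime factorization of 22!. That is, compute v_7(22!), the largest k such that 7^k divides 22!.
v_7(22!) = 3

Legendre's formula: v_p(n!) = Σ_{k ≥ 1} ⌊n / p^k⌋. For p = 7, n = 22, the terms are:
  ⌊22/7^1⌋ = ⌊22/7⌋ = 3
(the next term ⌊22/7^2⌋ = 0, terminating the sum). Summing: v_7(22!) = 3 = 3.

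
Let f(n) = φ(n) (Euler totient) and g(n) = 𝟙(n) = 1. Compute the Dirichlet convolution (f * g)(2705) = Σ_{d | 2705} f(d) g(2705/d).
(φ * 𝟙)(2705) = 2705

Divisors of 2705: [1, 5, 541, 2705]. For each d | 2705:
  d = 1: φ(1) · 𝟙(2705/1) = 1 · 1 = 1
  d = 5: φ(5) · 𝟙(2705/5) = 4 · 1 = 4
  d = 541: φ(541) · 𝟙(2705/541) = 540 · 1 = 540
  d = 2705: φ(2705) · 𝟙(2705/2705) = 2160 · 1 = 2160
Summing: (φ * 𝟙)(2705) = 1 + 4 + 540 + 2160 = 2705.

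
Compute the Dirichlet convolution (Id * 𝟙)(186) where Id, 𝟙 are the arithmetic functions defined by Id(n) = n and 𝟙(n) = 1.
(Id * 𝟙)(186) = 384

Divisors of 186: [1, 2, 3, 6, 31, 62, 93, 186]. For each d | 186:
  d = 1: Id(1) · 𝟙(186/1) = 1 · 1 = 1
  d = 2: Id(2) · 𝟙(186/2) = 2 · 1 = 2
  d = 3: Id(3) · 𝟙(186/3) = 3 · 1 = 3
  d = 6: Id(6) · 𝟙(186/6) = 6 · 1 = 6
  d = 31: Id(31) · 𝟙(186/31) = 31 · 1 = 31
  d = 62: Id(62) · 𝟙(186/62) = 62 · 1 = 62
  d = 93: Id(93) · 𝟙(186/93) = 93 · 1 = 93
  d = 186: Id(186) · 𝟙(186/186) = 186 · 1 = 186
Summing: (Id * 𝟙)(186) = 1 + 2 + 3 + 6 + 31 + 62 + 93 + 186 = 384.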